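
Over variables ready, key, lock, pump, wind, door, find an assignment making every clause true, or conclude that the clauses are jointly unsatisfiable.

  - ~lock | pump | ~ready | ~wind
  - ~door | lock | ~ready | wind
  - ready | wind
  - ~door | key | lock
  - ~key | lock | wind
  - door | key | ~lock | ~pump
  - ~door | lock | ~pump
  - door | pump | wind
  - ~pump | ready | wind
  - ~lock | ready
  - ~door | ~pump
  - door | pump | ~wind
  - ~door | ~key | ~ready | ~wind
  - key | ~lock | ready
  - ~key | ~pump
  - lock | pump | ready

ready=T, key=F, lock=F, pump=T, wind=F, door=F

Set ready = True.
Set key = False.
Set lock = False.
  then (~door | key | lock) forces door = False.
Try pump = False:
  (door | pump | wind) forces wind = True.
  clause (door | pump | ~wind) is falsified — backtrack.
So pump = True.
Set wind = False.
All clauses satisfied.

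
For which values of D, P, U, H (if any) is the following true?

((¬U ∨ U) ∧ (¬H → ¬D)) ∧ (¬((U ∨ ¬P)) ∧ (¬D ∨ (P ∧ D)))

D: False, P: True, U: False, H: True

  (¬U ∨ U) ∧ (¬H → ¬D) = True
    ¬U ∨ U = True
      ¬U = True
    ¬H → ¬D = True
      ¬H = False
      ¬D = True
  ¬((U ∨ ¬P)) ∧ (¬D ∨ (P ∧ D)) = True
    ¬((U ∨ ¬P)) = True
      U ∨ ¬P = False
        ¬P = False
    ¬D ∨ (P ∧ D) = True
      ¬D = True
      P ∧ D = False
Both conjuncts True, so the formula holds.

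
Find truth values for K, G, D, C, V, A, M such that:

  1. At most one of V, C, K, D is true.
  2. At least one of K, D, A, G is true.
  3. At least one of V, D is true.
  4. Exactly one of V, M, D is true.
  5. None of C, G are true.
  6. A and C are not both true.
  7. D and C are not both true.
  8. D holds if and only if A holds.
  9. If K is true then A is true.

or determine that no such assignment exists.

K: False, G: False, D: True, C: False, V: False, A: True, M: False

  (1) {V, C, K, D}: 1 true — at most one ✓
  (2) {K, D, A, G}: 2 true — at least one ✓
  (3) {V, D}: 1 true — at least one ✓
  (4) {V, M, D}: 1 true — exactly one ✓
  (5) {C, G}: 0 true — none ✓
  (6) A=T, C=F — not both ✓
  (7) D=T, C=F — not both ✓
  (8) D=T, A=T — same ✓
  (9) K=F ⇒ A: vacuous ✓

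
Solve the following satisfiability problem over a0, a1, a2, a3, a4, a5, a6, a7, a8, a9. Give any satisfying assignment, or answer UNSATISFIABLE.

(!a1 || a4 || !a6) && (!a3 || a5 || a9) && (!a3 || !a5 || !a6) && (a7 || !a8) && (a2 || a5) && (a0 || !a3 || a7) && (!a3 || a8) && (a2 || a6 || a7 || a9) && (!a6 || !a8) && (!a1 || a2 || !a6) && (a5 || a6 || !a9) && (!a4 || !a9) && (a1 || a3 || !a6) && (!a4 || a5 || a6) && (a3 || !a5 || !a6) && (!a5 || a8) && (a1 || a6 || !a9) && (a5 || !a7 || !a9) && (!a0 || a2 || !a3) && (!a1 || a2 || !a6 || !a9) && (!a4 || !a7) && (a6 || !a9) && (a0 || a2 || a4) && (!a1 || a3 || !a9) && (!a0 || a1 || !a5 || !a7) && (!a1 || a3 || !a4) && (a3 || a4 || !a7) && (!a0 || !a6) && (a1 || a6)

a0 = True, a1 = True, a2 = True, a3 = False, a4 = False, a5 = False, a6 = False, a7 = False, a8 = False, a9 = False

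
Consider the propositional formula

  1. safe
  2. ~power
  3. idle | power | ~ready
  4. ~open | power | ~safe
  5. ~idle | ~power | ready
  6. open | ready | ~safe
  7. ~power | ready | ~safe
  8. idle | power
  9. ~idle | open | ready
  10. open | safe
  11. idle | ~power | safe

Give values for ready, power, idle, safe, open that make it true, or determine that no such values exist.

Unit clause (safe) forces safe = True.
Unit clause (~power) forces power = False.
In (~open | power | ~safe) only ~open is left, so open = False.
In (open | ready | ~safe) only ready is left, so ready = True.
In (idle | power) only idle is left, so idle = True.
All clauses satisfied.

ready: True, power: False, idle: True, safe: True, open: False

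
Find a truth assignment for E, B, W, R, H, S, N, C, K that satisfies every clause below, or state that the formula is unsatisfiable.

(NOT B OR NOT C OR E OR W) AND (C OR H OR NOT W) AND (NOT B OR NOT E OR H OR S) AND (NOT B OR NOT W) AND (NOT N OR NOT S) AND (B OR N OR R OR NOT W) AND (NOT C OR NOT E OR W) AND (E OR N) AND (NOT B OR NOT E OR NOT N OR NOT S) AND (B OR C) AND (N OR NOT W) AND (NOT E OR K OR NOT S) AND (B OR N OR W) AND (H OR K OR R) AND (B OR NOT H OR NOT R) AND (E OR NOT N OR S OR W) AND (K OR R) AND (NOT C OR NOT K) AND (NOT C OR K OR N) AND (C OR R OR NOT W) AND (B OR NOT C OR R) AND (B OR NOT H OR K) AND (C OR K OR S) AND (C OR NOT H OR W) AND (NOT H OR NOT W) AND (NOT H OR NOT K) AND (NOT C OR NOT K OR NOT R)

E=T; B=F; W=T; R=T; H=F; S=F; N=T; C=T; K=F

Set E = True.
Set B = False.
  then (B OR C) forces C = True.
  then (NOT C OR NOT K) forces K = False.
  then (NOT C OR K OR N) forces N = True.
  then (B OR NOT C OR R) forces R = True.
  then (B OR NOT H OR K) forces H = False.
  then (NOT N OR NOT S) forces S = False.
  then (NOT C OR NOT E OR W) forces W = True.
All clauses satisfied.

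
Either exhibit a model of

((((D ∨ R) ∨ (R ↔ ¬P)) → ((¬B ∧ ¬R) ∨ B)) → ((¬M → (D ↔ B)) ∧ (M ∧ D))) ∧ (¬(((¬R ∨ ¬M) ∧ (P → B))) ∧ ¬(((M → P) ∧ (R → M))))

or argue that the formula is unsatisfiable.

B = False; D = True; M = False; P = True; R = True

  (((D ∨ R) ∨ (R ↔ ¬P)) → ((¬B ∧ ¬R) ∨ B)) → ((¬M → (D ↔ B)) ∧ (M ∧ D)) = True
    ((D ∨ R) ∨ (R ↔ ¬P)) → ((¬B ∧ ¬R) ∨ B) = False
      (D ∨ R) ∨ (R ↔ ¬P) = True
        D ∨ R = True
        R ↔ ¬P = False
          ¬P = False
      (¬B ∧ ¬R) ∨ B = False
        ¬B ∧ ¬R = False
          ¬B = True
          ¬R = False
    (¬M → (D ↔ B)) ∧ (M ∧ D) = False
      ¬M → (D ↔ B) = False
        ¬M = True
        D ↔ B = False
      M ∧ D = False
  ¬(((¬R ∨ ¬M) ∧ (P → B))) ∧ ¬(((M → P) ∧ (R → M))) = True
    ¬(((¬R ∨ ¬M) ∧ (P → B))) = True
      (¬R ∨ ¬M) ∧ (P → B) = False
        ¬R ∨ ¬M = True
          ¬R = False
          ¬M = True
        P → B = False
    ¬(((M → P) ∧ (R → M))) = True
      (M → P) ∧ (R → M) = False
        M → P = True
        R → M = False
Both conjuncts True, so the formula holds.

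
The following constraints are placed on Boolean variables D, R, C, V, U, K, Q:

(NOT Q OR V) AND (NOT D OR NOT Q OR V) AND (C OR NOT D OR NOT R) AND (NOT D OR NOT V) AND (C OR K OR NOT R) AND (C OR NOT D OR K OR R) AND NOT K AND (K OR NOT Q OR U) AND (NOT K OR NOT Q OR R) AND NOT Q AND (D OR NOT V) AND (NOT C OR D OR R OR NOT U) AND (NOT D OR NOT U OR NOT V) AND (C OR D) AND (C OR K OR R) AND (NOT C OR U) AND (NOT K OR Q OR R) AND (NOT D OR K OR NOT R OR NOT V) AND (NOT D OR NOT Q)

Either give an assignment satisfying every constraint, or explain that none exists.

Unit clause (NOT K) forces K = False.
Unit clause (NOT Q) forces Q = False.
Set D = False.
  then (D OR NOT V) forces V = False.
  then (C OR D) forces C = True.
  then (NOT C OR U) forces U = True.
  then (NOT C OR D OR R OR NOT U) forces R = True.
All clauses satisfied.

D = False; R = True; C = True; V = False; U = True; K = False; Q = False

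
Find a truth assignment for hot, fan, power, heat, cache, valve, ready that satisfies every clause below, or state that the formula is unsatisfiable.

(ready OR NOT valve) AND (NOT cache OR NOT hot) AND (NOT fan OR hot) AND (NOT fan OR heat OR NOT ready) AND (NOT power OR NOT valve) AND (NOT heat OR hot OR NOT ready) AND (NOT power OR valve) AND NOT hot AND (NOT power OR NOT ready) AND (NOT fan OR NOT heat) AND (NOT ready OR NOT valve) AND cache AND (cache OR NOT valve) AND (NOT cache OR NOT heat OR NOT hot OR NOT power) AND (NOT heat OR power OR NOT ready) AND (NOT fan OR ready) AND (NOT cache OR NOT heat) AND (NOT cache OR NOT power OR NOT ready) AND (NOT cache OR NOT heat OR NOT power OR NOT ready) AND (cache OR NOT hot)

hot=F, fan=F, power=F, heat=F, cache=T, valve=F, ready=T

Unit clause (NOT hot) forces hot = False.
Unit clause (cache) forces cache = True.
In (NOT cache OR NOT heat) only NOT heat is left, so heat = False.
In (NOT fan OR hot) only NOT fan is left, so fan = False.
Try power = True:
  (NOT power OR NOT valve) forces valve = False.
  clause (NOT power OR valve) is falsified — backtrack.
So power = False.
Set valve = False.
Set ready = True.
All clauses satisfied.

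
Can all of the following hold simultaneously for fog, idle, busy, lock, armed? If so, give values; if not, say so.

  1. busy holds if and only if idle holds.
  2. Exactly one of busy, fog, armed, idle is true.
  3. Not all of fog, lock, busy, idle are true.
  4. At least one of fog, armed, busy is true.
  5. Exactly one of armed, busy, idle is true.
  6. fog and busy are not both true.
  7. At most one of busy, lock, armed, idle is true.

fog=F, idle=F, busy=F, lock=F, armed=T

  (1) busy=F, idle=F — same ✓
  (2) {busy, fog, armed, idle}: 1 true — exactly one ✓
  (3) {fog, lock, busy, idle}: 0/4 true — not all ✓
  (4) {fog, armed, busy}: 1 true — at least one ✓
  (5) {armed, busy, idle}: 1 true — exactly one ✓
  (6) fog=F, busy=F — not both ✓
  (7) {busy, lock, armed, idle}: 1 true — at most one ✓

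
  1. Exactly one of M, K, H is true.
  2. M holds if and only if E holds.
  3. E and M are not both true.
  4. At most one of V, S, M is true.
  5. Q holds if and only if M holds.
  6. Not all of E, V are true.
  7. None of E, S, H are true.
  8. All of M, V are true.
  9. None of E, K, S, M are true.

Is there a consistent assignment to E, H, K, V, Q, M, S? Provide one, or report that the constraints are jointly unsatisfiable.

Unsatisfiable

Case M = True:
  Constraint (9) is violated (M=T) — contradiction.
Case M = False:
  Constraint (8) is violated (M=F) — contradiction.
Both cases fail — unsatisfiable.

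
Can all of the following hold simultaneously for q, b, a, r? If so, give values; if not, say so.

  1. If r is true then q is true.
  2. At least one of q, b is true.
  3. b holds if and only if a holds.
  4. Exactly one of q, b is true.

q = True, b = False, a = False, r = False

  (1) r=F ⇒ q: vacuous ✓
  (2) {q, b}: 1 true — at least one ✓
  (3) b=F, a=F — same ✓
  (4) {q, b}: 1 true — exactly one ✓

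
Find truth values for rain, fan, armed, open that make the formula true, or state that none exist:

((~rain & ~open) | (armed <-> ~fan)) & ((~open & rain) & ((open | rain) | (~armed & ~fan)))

rain = True, fan = False, armed = True, open = False

  (~rain & ~open) | (armed <-> ~fan) = True
    ~rain & ~open = False
      ~rain = False
      ~open = True
    armed <-> ~fan = True
      ~fan = True
  (~open & rain) & ((open | rain) | (~armed & ~fan)) = True
    ~open & rain = True
      ~open = True
    (open | rain) | (~armed & ~fan) = True
      open | rain = True
      ~armed & ~fan = False
        ~armed = False
        ~fan = True
Both conjuncts True, so the formula holds.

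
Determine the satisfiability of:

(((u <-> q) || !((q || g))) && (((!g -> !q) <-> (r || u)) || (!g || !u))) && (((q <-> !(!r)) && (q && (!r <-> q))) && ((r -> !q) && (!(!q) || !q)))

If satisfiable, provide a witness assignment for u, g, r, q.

The formula is unsatisfiable.

Case q = True: the formula simplifies to (u && ((g <-> (r || u)) || (!g || !u))) && ((!(!r) && !r) && !r).
  r = True: the conjunct !r is False.
  r = False: the conjunct !(!r) becomes !(!False) = False.
Case q = False: the conjunct q is False.
Both cases fail — unsatisfiable.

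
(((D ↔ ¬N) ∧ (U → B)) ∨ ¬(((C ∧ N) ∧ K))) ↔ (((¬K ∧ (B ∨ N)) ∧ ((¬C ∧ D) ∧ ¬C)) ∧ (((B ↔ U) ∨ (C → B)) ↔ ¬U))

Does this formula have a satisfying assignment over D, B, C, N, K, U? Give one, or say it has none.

D = True, B = True, C = True, N = True, K = True, U = True

  (((D ↔ ¬N) ∧ (U → B)) ∨ ¬(((C ∧ N) ∧ K))) ↔ (((¬K ∧ (B ∨ N)) ∧ ((¬C ∧ D) ∧ ¬C)) ∧ (((B ↔ U) ∨ (C → B)) ↔ ¬U)) = True
    ((D ↔ ¬N) ∧ (U → B)) ∨ ¬(((C ∧ N) ∧ K)) = False
      (D ↔ ¬N) ∧ (U → B) = False
        D ↔ ¬N = False
          ¬N = False
        U → B = True
      ¬(((C ∧ N) ∧ K)) = False
        (C ∧ N) ∧ K = True
          C ∧ N = True
    ((¬K ∧ (B ∨ N)) ∧ ((¬C ∧ D) ∧ ¬C)) ∧ (((B ↔ U) ∨ (C → B)) ↔ ¬U) = False
      (¬K ∧ (B ∨ N)) ∧ ((¬C ∧ D) ∧ ¬C) = False
        ¬K ∧ (B ∨ N) = False
          ¬K = False
          B ∨ N = True
        (¬C ∧ D) ∧ ¬C = False
          ¬C ∧ D = False
            ¬C = False
          ¬C = False
      ((B ↔ U) ∨ (C → B)) ↔ ¬U = False
        (B ↔ U) ∨ (C → B) = True
          B ↔ U = True
          C → B = True
        ¬U = False
The formula evaluates to True.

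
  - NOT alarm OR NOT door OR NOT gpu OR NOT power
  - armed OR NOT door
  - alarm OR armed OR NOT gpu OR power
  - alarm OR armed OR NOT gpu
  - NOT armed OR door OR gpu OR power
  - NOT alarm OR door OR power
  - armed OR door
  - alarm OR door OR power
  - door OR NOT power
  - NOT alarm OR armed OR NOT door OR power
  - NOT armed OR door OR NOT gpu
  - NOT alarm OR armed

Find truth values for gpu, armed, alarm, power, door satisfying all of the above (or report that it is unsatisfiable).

gpu: False, armed: True, alarm: False, power: False, door: True

Set gpu = False.
Set armed = True.
Set alarm = False.
Set power = False.
  then (NOT armed OR door OR gpu OR power) forces door = True.
All clauses satisfied.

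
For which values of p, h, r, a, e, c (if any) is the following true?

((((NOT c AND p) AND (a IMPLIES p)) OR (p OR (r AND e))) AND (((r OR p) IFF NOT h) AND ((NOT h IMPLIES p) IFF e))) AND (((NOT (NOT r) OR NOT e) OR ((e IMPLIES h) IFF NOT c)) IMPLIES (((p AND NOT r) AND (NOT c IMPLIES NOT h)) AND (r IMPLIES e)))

p=T, h=F, r=F, a=F, e=T, c=T

  (((NOT c AND p) AND (a IMPLIES p)) OR (p OR (r AND e))) AND (((r OR p) IFF NOT h) AND ((NOT h IMPLIES p) IFF e)) = True
    ((NOT c AND p) AND (a IMPLIES p)) OR (p OR (r AND e)) = True
      (NOT c AND p) AND (a IMPLIES p) = False
        NOT c AND p = False
          NOT c = False
        a IMPLIES p = True
      p OR (r AND e) = True
        r AND e = False
    ((r OR p) IFF NOT h) AND ((NOT h IMPLIES p) IFF e) = True
      (r OR p) IFF NOT h = True
        r OR p = True
        NOT h = True
      (NOT h IMPLIES p) IFF e = True
        NOT h IMPLIES p = True
          NOT h = True
  ((NOT (NOT r) OR NOT e) OR ((e IMPLIES h) IFF NOT c)) IMPLIES (((p AND NOT r) AND (NOT c IMPLIES NOT h)) AND (r IMPLIES e)) = True
    (NOT (NOT r) OR NOT e) OR ((e IMPLIES h) IFF NOT c) = True
      NOT (NOT r) OR NOT e = False
        NOT (NOT r) = False
          NOT r = True
        NOT e = False
      (e IMPLIES h) IFF NOT c = True
        e IMPLIES h = False
        NOT c = False
    ((p AND NOT r) AND (NOT c IMPLIES NOT h)) AND (r IMPLIES e) = True
      (p AND NOT r) AND (NOT c IMPLIES NOT h) = True
        p AND NOT r = True
          NOT r = True
        NOT c IMPLIES NOT h = True
          NOT c = False
          NOT h = True
      r IMPLIES e = True
Both conjuncts True, so the formula holds.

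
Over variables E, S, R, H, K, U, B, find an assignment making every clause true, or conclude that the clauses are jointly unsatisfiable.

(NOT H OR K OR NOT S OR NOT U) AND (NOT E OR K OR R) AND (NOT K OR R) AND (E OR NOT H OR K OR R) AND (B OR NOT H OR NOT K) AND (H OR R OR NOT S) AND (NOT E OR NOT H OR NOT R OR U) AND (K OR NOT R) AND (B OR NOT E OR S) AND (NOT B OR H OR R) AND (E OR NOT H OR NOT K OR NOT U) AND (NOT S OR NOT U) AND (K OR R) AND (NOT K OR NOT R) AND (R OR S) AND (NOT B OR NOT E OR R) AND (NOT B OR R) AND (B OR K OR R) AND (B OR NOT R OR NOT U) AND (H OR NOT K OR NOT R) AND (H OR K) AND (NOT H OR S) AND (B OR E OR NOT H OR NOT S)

Case R = True:
  (K OR NOT R) forces K = True.
  Clause (NOT K OR NOT R) is falsified — contradiction.
Case R = False:
  (NOT K OR R) forces K = False.
  Clause (K OR R) is falsified — contradiction.
Both cases fail, so the formula is unsatisfiable.

The formula is unsatisfiable.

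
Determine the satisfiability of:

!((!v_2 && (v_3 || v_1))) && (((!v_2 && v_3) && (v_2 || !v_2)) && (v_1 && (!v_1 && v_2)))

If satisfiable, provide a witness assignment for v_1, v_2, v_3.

Case v_1 = True: the conjunct !v_1 is False.
Case v_1 = False: the conjunct v_1 is False.
Both cases fail — unsatisfiable.

The formula is unsatisfiable.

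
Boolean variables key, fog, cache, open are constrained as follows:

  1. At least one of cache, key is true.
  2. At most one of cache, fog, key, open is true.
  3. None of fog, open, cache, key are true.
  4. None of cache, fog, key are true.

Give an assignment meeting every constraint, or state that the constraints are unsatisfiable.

Case key = True:
  Constraint (3) is violated (key=T) — contradiction.
Case key = False:
  (1) with key=F forces cache = True.
  Constraint (3) is violated (cache=T) — contradiction.
Both cases fail — unsatisfiable.

UNSATISFIABLE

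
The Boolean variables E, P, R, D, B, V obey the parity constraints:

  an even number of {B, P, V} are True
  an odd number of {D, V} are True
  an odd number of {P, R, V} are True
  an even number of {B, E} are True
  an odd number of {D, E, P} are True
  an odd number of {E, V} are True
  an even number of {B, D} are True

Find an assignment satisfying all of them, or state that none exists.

E = True; P = True; R = False; D = True; B = True; V = False

{B, P, V}: 2 true → even ✓
{D, V}: 1 true → odd ✓
{P, R, V}: 1 true → odd ✓
{B, E}: 2 true → even ✓
{D, E, P}: 3 true → odd ✓
{E, V}: 1 true → odd ✓
{B, D}: 2 true → even ✓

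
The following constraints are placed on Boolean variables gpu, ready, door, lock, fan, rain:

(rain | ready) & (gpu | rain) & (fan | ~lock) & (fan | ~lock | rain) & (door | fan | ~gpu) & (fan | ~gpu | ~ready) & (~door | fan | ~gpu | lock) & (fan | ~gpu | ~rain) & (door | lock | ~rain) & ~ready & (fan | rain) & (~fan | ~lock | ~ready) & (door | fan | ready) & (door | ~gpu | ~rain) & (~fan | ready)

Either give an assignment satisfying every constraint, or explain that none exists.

Unit clause (~ready) forces ready = False.
In (~fan | ready) only ~fan is left, so fan = False.
In (rain | ready) only rain is left, so rain = True.
In (fan | ~lock) only ~lock is left, so lock = False.
In (fan | ~gpu | ~rain) only ~gpu is left, so gpu = False.
In (door | lock | ~rain) only door is left, so door = True.
All clauses satisfied.

gpu=F; ready=F; door=T; lock=F; fan=F; rain=T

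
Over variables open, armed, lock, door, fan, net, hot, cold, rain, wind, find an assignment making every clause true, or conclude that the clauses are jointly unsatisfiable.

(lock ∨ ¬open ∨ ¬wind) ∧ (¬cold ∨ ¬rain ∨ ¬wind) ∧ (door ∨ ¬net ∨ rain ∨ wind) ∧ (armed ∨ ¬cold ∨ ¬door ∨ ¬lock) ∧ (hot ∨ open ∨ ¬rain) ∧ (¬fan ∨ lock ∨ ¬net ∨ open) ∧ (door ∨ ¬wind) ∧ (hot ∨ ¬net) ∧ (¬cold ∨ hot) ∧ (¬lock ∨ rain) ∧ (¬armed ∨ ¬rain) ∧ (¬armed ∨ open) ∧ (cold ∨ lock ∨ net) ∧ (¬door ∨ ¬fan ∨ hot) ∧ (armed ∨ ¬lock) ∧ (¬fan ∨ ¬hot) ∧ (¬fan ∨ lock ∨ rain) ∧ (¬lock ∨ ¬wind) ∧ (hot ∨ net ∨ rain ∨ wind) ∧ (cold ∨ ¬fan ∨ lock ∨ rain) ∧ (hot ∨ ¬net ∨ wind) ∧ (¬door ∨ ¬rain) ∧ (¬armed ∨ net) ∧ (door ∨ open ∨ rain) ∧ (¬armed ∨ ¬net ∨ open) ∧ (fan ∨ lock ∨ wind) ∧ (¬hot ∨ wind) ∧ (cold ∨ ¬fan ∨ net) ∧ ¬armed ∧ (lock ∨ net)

Unit clause (¬armed) forces armed = False.
In (armed ∨ ¬lock) only ¬lock is left, so lock = False.
In (lock ∨ net) only net is left, so net = True.
In (hot ∨ ¬net) only hot is left, so hot = True.
In (¬fan ∨ ¬hot) only ¬fan is left, so fan = False.
In (fan ∨ lock ∨ wind) only wind is left, so wind = True.
In (lock ∨ ¬open ∨ ¬wind) only ¬open is left, so open = False.
In (door ∨ ¬wind) only door is left, so door = True.
In (¬door ∨ ¬rain) only ¬rain is left, so rain = False.
Set cold = False.
All clauses satisfied.

open=F; armed=F; lock=F; door=T; fan=F; net=T; hot=T; cold=F; rain=F; wind=T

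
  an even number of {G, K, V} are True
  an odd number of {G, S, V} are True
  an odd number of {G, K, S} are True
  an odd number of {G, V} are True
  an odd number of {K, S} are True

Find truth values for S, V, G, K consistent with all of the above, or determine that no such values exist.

S = False, V = True, G = False, K = True

{G, K, V}: 2 true → even ✓
{G, S, V}: 1 true → odd ✓
{G, K, S}: 1 true → odd ✓
{G, V}: 1 true → odd ✓
{K, S}: 1 true → odd ✓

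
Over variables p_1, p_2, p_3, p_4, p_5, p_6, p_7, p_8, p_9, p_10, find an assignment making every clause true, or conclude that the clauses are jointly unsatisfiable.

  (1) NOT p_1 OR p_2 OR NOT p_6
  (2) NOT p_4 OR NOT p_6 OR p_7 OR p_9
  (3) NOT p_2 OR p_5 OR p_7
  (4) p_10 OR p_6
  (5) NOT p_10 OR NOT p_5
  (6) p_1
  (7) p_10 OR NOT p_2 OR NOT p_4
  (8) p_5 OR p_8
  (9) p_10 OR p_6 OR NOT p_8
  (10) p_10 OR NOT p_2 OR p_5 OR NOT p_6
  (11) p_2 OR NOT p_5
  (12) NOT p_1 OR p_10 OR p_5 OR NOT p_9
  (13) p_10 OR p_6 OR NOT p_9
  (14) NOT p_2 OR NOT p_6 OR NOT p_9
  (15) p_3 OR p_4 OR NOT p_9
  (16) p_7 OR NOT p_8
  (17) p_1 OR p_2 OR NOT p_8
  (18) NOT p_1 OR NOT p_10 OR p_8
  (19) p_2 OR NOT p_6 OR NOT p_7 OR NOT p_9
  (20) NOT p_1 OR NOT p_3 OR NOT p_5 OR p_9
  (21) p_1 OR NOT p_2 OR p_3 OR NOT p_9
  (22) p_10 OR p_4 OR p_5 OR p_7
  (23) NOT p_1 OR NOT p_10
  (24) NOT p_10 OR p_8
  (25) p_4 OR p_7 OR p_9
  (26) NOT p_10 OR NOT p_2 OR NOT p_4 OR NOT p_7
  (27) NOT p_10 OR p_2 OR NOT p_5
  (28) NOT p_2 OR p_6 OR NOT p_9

Unit clause (p_1) forces p_1 = True.
In (NOT p_1 OR NOT p_10) only NOT p_10 is left, so p_10 = False.
In (p_10 OR p_6) only p_6 is left, so p_6 = True.
In (NOT p_1 OR p_2 OR NOT p_6) only p_2 is left, so p_2 = True.
In (p_10 OR NOT p_2 OR NOT p_4) only NOT p_4 is left, so p_4 = False.
In (p_10 OR NOT p_2 OR p_5 OR NOT p_6) only p_5 is left, so p_5 = True.
In (NOT p_2 OR NOT p_6 OR NOT p_9) only NOT p_9 is left, so p_9 = False.
In (NOT p_1 OR NOT p_3 OR NOT p_5 OR p_9) only NOT p_3 is left, so p_3 = False.
In (p_4 OR p_7 OR p_9) only p_7 is left, so p_7 = True.
Set p_8 = False.
All clauses satisfied.

p_1: True, p_2: True, p_3: False, p_4: False, p_5: True, p_6: True, p_7: True, p_8: False, p_9: False, p_10: False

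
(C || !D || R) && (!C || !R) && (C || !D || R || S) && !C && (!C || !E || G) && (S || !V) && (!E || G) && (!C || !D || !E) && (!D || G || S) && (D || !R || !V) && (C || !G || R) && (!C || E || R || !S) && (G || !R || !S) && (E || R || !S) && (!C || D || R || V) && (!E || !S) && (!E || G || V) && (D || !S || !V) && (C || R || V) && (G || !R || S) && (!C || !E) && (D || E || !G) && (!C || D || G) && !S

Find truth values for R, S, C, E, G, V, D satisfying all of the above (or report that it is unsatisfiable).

R: True; S: False; C: False; E: True; G: True; V: False; D: False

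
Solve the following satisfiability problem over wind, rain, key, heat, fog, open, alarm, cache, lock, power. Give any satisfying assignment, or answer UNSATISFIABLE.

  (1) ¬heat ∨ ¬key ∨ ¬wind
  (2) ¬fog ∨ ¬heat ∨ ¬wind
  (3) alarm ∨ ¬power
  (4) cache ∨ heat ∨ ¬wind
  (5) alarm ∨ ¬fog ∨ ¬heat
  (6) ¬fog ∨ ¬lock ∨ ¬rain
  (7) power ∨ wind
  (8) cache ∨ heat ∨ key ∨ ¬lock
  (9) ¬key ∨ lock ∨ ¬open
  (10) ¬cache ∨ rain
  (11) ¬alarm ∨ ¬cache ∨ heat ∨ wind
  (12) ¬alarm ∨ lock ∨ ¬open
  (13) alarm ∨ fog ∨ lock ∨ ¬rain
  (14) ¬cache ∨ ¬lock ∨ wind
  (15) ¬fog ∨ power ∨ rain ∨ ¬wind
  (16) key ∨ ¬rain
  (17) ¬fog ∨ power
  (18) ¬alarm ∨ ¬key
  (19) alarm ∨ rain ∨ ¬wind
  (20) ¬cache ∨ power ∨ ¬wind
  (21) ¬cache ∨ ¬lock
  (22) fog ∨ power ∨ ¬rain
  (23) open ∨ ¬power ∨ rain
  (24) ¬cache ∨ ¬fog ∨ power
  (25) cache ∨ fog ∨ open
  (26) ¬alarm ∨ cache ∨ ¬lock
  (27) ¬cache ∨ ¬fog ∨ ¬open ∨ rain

Case alarm = True:
  (¬alarm ∨ ¬key) forces key = False.
  (key ∨ ¬rain) forces rain = False.
  (¬cache ∨ rain) forces cache = False.
  (¬alarm ∨ cache ∨ ¬lock) forces lock = False.
  (¬alarm ∨ lock ∨ ¬open) forces open = False.
  (open ∨ ¬power ∨ rain) forces power = False.
  (power ∨ wind) forces wind = True.
  (cache ∨ heat ∨ ¬wind) forces heat = True.
  (¬fog ∨ ¬heat ∨ ¬wind) forces fog = False.
  Clause (cache ∨ fog ∨ open) is falsified — contradiction.
Case alarm = False:
  (alarm ∨ ¬power) forces power = False.
  (power ∨ wind) forces wind = True.
  (¬fog ∨ power) forces fog = False.
  (alarm ∨ rain ∨ ¬wind) forces rain = True.
  Clause (fog ∨ power ∨ ¬rain) is falsified — contradiction.
Both cases fail, so the formula is unsatisfiable.

Unsatisfiable — no assignment works.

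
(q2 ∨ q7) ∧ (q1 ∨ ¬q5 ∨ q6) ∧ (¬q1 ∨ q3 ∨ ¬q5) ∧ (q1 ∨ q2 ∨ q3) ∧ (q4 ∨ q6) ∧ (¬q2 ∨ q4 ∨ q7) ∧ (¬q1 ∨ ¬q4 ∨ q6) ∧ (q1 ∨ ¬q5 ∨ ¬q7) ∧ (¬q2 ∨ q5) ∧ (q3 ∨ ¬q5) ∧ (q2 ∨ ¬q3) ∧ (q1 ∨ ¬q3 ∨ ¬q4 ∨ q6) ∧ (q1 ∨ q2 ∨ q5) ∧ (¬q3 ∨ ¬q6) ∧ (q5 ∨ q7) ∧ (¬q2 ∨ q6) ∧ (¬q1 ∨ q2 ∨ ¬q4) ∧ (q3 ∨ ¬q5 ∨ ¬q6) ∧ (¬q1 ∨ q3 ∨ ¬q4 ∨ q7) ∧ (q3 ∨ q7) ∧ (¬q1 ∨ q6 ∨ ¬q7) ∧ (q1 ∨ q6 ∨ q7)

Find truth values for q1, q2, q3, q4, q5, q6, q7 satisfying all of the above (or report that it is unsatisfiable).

Set q1 = True.
Try q2 = True:
  (¬q2 ∨ q5) forces q5 = True.
  (¬q1 ∨ q3 ∨ ¬q5) forces q3 = True.
  (¬q3 ∨ ¬q6) forces q6 = False.
  clause (¬q2 ∨ q6) is falsified — backtrack.
So q2 = False.
  then (q2 ∨ q7) forces q7 = True.
  then (q2 ∨ ¬q3) forces q3 = False.
  then (¬q1 ∨ q2 ∨ ¬q4) forces q4 = False.
  then (¬q1 ∨ q6 ∨ ¬q7) forces q6 = True.
  then (¬q1 ∨ q3 ∨ ¬q5) forces q5 = False.
All clauses satisfied.

q1: True, q2: False, q3: False, q4: False, q5: False, q6: True, q7: True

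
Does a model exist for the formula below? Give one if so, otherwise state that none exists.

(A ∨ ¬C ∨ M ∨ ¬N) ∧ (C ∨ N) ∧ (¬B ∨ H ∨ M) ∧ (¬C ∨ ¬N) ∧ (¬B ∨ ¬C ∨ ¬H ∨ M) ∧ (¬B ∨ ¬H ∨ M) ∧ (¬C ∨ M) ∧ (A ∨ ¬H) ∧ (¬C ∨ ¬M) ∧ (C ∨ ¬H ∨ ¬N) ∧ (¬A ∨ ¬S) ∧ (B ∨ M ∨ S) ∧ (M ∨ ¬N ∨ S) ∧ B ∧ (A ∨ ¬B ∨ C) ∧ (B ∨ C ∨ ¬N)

S = False; M = True; A = True; C = False; B = True; N = True; H = False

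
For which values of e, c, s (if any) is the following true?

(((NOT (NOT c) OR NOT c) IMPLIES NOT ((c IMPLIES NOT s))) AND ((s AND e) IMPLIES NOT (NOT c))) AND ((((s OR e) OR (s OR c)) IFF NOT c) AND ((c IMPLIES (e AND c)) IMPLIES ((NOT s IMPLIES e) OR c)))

Case c = True: the conjunct ((s OR e) OR (s OR c)) IFF NOT c becomes ((s OR e) OR True) IFF NOT True = False.
Case c = False: the conjunct (NOT (NOT c) OR NOT c) IMPLIES NOT ((c IMPLIES NOT s)) becomes (False OR True) IMPLIES NOT True = False.
Both cases fail — unsatisfiable.

The formula is unsatisfiable.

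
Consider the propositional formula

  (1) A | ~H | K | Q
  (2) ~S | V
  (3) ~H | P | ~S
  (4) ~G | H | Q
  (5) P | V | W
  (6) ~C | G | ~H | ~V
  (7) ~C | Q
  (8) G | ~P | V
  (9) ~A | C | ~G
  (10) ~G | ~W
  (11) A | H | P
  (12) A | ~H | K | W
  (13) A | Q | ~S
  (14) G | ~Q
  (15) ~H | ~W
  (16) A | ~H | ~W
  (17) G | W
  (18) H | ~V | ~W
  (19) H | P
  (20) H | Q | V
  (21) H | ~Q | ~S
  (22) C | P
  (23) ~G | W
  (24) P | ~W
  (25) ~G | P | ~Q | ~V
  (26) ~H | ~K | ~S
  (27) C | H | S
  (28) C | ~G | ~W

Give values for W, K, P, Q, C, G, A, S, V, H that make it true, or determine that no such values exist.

UNSATISFIABLE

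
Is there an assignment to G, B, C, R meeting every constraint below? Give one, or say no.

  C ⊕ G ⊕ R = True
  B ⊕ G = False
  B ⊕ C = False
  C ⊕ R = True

G = False, B = False, C = False, R = True

C ⊕ G ⊕ R = F ⊕ F ⊕ T = True ✓
B ⊕ G = F ⊕ F = False ✓
B ⊕ C = F ⊕ F = False ✓
C ⊕ R = F ⊕ T = True ✓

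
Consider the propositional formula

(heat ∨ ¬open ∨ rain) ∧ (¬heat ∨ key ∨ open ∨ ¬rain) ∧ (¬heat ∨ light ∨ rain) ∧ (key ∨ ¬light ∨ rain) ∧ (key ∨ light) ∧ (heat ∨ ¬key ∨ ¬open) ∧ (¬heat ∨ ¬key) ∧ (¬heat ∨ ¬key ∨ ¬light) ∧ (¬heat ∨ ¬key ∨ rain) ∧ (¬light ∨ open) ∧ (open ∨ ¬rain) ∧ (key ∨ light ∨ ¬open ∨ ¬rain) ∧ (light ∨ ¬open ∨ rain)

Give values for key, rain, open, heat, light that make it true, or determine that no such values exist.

key = False, rain = True, open = True, heat = False, light = True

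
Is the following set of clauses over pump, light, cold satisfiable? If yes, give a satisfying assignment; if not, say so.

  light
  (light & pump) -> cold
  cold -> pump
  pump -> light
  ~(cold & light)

pump: False, light: True, cold: False

Unit clause (light) forces light = True.
In (~cold | ~light) only ~cold is left, so cold = False.
In (cold | ~light | ~pump) only ~pump is left, so pump = False.
Check each clause:
  (light): light holds.
  (~cold | pump): ~cold holds.
  (~cold | ~light): ~cold holds.
  (cold | ~light | ~pump): ~pump holds.
  (light | ~pump): light holds.
All clauses satisfied.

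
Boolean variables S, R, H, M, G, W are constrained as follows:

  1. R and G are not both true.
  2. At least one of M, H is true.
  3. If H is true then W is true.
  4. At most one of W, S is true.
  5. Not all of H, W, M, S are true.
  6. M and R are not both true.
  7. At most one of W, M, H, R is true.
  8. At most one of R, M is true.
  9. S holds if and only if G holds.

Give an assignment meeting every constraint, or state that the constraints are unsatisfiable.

S: True, R: False, H: False, M: True, G: True, W: False

  (1) R=F, G=T — not both ✓
  (2) {M, H}: 1 true — at least one ✓
  (3) H=F ⇒ W: vacuous ✓
  (4) {W, S}: 1 true — at most one ✓
  (5) {H, W, M, S}: 2/4 true — not all ✓
  (6) M=T, R=F — not both ✓
  (7) {W, M, H, R}: 1 true — at most one ✓
  (8) {R, M}: 1 true — at most one ✓
  (9) S=T, G=T — same ✓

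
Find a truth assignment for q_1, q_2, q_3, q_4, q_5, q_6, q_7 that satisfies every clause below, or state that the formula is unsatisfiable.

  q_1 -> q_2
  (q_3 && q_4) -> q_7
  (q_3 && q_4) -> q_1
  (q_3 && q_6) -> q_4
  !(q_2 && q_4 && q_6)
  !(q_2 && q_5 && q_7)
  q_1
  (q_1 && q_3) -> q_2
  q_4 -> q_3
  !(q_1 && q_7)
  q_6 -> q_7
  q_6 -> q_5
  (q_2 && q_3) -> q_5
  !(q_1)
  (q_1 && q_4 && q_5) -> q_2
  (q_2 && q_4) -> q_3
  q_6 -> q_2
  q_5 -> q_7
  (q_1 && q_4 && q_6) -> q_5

No satisfying assignment exists.

Case q_1 = True:
  Clause (!q_1) is falsified — contradiction.
Case q_1 = False:
  Clause (q_1) is falsified — contradiction.
Both cases fail, so the formula is unsatisfiable.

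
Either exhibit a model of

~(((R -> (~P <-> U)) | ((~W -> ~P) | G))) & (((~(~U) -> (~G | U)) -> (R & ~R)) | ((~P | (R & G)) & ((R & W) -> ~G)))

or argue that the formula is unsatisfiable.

UNSATISFIABLE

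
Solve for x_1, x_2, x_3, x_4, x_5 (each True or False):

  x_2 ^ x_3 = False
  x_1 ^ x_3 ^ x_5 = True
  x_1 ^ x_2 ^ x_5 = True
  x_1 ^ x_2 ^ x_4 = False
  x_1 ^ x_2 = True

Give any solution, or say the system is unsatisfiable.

x_1 = False; x_2 = True; x_3 = True; x_4 = True; x_5 = False

x_2 ^ x_3 = T ^ T = False ✓
x_1 ^ x_3 ^ x_5 = F ^ T ^ F = True ✓
x_1 ^ x_2 ^ x_5 = F ^ T ^ F = True ✓
x_1 ^ x_2 ^ x_4 = F ^ T ^ T = False ✓
x_1 ^ x_2 = F ^ T = True ✓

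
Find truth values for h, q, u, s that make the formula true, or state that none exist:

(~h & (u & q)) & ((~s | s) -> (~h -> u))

h: False, q: True, u: True, s: False

  ~h & (u & q) = True
    ~h = True
    u & q = True
  (~s | s) -> (~h -> u) = True
    ~s | s = True
      ~s = True
    ~h -> u = True
      ~h = True
Both conjuncts True, so the formula holds.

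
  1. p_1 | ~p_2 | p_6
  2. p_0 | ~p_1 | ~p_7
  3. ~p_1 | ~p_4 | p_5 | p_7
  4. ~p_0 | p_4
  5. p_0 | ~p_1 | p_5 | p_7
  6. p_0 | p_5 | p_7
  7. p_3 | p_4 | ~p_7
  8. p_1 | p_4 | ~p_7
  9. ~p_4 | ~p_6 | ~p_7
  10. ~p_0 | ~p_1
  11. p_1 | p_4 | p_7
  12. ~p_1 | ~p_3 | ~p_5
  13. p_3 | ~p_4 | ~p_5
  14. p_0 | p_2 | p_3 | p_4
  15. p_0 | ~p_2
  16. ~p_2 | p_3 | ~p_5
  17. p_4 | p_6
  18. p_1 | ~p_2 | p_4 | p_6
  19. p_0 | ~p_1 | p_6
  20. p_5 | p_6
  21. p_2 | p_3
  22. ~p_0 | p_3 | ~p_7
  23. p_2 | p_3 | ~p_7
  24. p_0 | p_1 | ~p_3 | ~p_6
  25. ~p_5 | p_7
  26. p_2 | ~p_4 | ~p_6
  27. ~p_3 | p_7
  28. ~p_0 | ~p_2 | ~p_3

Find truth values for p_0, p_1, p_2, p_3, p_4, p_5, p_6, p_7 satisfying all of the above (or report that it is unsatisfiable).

Set p_0 = True.
  then (~p_0 | p_4) forces p_4 = True.
  then (~p_0 | ~p_1) forces p_1 = False.
Set p_2 = True.
  then (p_1 | ~p_2 | p_6) forces p_6 = True.
  then (~p_4 | ~p_6 | ~p_7) forces p_7 = False.
  then (~p_5 | p_7) forces p_5 = False.
  then (~p_3 | p_7) forces p_3 = False.
All clauses satisfied.

p_0 = True; p_1 = False; p_2 = True; p_3 = False; p_4 = True; p_5 = False; p_6 = True; p_7 = False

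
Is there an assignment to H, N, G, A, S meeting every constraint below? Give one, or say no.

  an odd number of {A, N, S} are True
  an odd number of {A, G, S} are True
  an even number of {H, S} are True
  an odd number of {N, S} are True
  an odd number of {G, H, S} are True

H = False; N = True; G = True; A = False; S = False

{A, N, S}: 1 true → odd ✓
{A, G, S}: 1 true → odd ✓
{H, S}: 0 true → even ✓
{N, S}: 1 true → odd ✓
{G, H, S}: 1 true → odd ✓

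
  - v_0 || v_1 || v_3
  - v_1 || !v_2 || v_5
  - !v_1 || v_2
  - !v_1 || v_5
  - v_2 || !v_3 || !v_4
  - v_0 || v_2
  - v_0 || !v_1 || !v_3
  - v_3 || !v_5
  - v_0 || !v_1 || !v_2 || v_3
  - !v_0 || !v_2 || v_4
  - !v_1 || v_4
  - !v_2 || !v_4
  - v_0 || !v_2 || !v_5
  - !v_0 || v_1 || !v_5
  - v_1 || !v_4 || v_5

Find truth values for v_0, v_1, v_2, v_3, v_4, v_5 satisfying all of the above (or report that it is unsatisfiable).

v_0 = True, v_1 = False, v_2 = False, v_3 = True, v_4 = False, v_5 = False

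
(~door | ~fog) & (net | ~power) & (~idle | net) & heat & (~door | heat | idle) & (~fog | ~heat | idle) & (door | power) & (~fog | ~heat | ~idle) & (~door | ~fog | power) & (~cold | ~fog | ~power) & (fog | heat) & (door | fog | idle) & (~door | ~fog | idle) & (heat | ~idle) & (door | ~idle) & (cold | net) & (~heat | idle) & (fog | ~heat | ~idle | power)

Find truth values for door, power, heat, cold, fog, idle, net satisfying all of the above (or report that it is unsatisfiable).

door = True, power = True, heat = True, cold = False, fog = False, idle = True, net = True

Unit clause (heat) forces heat = True.
In (~heat | idle) only idle is left, so idle = True.
In (~idle | net) only net is left, so net = True.
In (~fog | ~heat | ~idle) only ~fog is left, so fog = False.
In (door | ~idle) only door is left, so door = True.
In (fog | ~heat | ~idle | power) only power is left, so power = True.
Set cold = False.
All clauses satisfied.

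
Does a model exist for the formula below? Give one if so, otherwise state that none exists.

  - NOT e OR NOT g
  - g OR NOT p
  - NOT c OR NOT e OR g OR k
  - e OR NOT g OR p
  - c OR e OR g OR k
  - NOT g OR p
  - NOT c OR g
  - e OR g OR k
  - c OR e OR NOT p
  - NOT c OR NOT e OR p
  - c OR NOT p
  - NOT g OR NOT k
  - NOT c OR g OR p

c: False; g: False; k: False; e: True; p: False

Set c = False.
  then (c OR NOT p) forces p = False.
  then (NOT g OR p) forces g = False.
Set k = False.
  then (c OR e OR g OR k) forces e = True.
All clauses satisfied.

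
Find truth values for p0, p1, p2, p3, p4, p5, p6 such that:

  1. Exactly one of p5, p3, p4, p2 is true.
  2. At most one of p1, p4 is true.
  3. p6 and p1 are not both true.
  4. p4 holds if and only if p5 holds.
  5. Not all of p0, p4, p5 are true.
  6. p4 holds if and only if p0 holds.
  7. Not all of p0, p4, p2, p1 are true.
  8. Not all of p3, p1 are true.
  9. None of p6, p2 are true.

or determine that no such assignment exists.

p0=F; p1=F; p2=F; p3=T; p4=F; p5=F; p6=F

  (1) {p5, p3, p4, p2}: 1 true — exactly one ✓
  (2) {p1, p4}: 0 true — at most one ✓
  (3) p6=F, p1=F — not both ✓
  (4) p4=F, p5=F — same ✓
  (5) {p0, p4, p5}: 0/3 true — not all ✓
  (6) p4=F, p0=F — same ✓
  (7) {p0, p4, p2, p1}: 0/4 true — not all ✓
  (8) {p3, p1}: 1/2 true — not all ✓
  (9) {p6, p2}: 0 true — none ✓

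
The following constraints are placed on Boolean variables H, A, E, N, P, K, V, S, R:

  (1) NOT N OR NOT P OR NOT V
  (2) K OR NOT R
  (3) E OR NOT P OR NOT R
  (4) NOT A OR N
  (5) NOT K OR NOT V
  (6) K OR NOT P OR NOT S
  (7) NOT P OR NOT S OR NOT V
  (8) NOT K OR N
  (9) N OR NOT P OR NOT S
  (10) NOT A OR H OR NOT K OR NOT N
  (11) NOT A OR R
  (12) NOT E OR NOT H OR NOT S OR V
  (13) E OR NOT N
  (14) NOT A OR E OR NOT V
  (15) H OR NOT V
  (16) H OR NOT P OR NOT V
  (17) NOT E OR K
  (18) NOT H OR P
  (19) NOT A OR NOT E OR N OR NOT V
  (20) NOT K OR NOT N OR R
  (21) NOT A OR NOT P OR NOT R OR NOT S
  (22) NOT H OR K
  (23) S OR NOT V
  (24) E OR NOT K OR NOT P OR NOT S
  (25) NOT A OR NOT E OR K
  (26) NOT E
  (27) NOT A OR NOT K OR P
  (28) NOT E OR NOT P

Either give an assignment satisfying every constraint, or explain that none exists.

Unit clause (NOT E) forces E = False.
In (E OR NOT N) only NOT N is left, so N = False.
In (NOT A OR N) only NOT A is left, so A = False.
In (NOT K OR N) only NOT K is left, so K = False.
In (NOT H OR K) only NOT H is left, so H = False.
In (K OR NOT R) only NOT R is left, so R = False.
In (H OR NOT V) only NOT V is left, so V = False.
Set P = True.
  then (K OR NOT P OR NOT S) forces S = False.
All clauses satisfied.

H = False, A = False, E = False, N = False, P = True, K = False, V = False, S = False, R = False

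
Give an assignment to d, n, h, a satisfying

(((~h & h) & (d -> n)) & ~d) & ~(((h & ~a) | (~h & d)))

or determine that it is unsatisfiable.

The formula is unsatisfiable.

Case h = True: the conjunct ~h is False.
Case h = False: the conjunct h is False.
Both cases fail — unsatisfiable.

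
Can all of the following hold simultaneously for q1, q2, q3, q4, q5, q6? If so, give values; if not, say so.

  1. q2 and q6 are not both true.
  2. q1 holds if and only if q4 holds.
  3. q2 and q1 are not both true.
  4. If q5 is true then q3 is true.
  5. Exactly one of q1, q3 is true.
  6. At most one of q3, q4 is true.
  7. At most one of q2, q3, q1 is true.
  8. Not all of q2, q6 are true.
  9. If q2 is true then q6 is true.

q1: False, q2: False, q3: True, q4: False, q5: False, q6: False

  (1) q2=F, q6=F — not both ✓
  (2) q1=F, q4=F — same ✓
  (3) q2=F, q1=F — not both ✓
  (4) q5=F ⇒ q3: vacuous ✓
  (5) {q1, q3}: 1 true — exactly one ✓
  (6) {q3, q4}: 1 true — at most one ✓
  (7) {q2, q3, q1}: 1 true — at most one ✓
  (8) {q2, q6}: 0/2 true — not all ✓
  (9) q2=F ⇒ q6: vacuous ✓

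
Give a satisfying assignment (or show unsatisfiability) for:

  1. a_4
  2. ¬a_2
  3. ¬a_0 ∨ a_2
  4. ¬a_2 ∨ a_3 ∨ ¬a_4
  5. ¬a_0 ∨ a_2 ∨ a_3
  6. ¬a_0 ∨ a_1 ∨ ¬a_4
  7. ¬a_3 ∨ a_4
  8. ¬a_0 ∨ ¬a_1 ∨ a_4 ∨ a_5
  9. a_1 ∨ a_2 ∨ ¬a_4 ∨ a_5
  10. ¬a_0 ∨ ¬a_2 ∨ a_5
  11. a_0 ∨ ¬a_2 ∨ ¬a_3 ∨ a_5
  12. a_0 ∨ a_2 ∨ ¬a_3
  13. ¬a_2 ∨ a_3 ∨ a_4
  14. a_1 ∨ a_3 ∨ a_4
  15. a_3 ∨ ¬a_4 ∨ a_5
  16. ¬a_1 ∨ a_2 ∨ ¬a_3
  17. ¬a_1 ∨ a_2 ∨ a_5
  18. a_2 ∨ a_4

a_0 = False, a_1 = True, a_2 = False, a_3 = False, a_4 = True, a_5 = True

Unit clause (a_4) forces a_4 = True.
Unit clause (¬a_2) forces a_2 = False.
In (¬a_0 ∨ a_2) only ¬a_0 is left, so a_0 = False.
In (a_0 ∨ a_2 ∨ ¬a_3) only ¬a_3 is left, so a_3 = False.
In (a_3 ∨ ¬a_4 ∨ a_5) only a_5 is left, so a_5 = True.
Set a_1 = True.
All clauses satisfied.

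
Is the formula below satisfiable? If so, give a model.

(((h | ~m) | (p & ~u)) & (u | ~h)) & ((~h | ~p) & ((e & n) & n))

u = False, e = True, n = True, p = True, m = False, h = False

  ((h | ~m) | (p & ~u)) & (u | ~h) = True
    (h | ~m) | (p & ~u) = True
      h | ~m = True
        ~m = True
      p & ~u = True
        ~u = True
    u | ~h = True
      ~h = True
  (~h | ~p) & ((e & n) & n) = True
    ~h | ~p = True
      ~h = True
      ~p = False
    (e & n) & n = True
      e & n = True
Both conjuncts True, so the formula holds.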